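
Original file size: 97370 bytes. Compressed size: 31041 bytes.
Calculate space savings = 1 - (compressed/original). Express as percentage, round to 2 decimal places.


ratio = compressed/original = 31041/97370 = 0.318794
savings = 1 - ratio = 1 - 0.318794 = 0.681206
as a percentage: 0.681206 * 100 = 68.12%

Space savings = 1 - 31041/97370 = 68.12%


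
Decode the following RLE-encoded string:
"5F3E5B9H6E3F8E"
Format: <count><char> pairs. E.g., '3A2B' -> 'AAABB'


Expanding each <count><char> pair:
  5F -> 'FFFFF'
  3E -> 'EEE'
  5B -> 'BBBBB'
  9H -> 'HHHHHHHHH'
  6E -> 'EEEEEE'
  3F -> 'FFF'
  8E -> 'EEEEEEEE'

Decoded = FFFFFEEEBBBBBHHHHHHHHHEEEEEEFFFEEEEEEEE


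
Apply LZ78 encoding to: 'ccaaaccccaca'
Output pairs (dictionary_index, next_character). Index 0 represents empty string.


LZ78 encoding steps:
Dictionary: {0: ''}
Step 1: w='' (idx 0), next='c' -> output (0, 'c'), add 'c' as idx 1
Step 2: w='c' (idx 1), next='a' -> output (1, 'a'), add 'ca' as idx 2
Step 3: w='' (idx 0), next='a' -> output (0, 'a'), add 'a' as idx 3
Step 4: w='a' (idx 3), next='c' -> output (3, 'c'), add 'ac' as idx 4
Step 5: w='c' (idx 1), next='c' -> output (1, 'c'), add 'cc' as idx 5
Step 6: w='ca' (idx 2), next='c' -> output (2, 'c'), add 'cac' as idx 6
Step 7: w='a' (idx 3), end of input -> output (3, '')


Encoded: [(0, 'c'), (1, 'a'), (0, 'a'), (3, 'c'), (1, 'c'), (2, 'c'), (3, '')]


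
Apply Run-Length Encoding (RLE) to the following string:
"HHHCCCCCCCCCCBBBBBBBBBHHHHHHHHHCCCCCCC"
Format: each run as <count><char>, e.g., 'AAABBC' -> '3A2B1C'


Scanning runs left to right:
  i=0: run of 'H' x 3 -> '3H'
  i=3: run of 'C' x 10 -> '10C'
  i=13: run of 'B' x 9 -> '9B'
  i=22: run of 'H' x 9 -> '9H'
  i=31: run of 'C' x 7 -> '7C'

RLE = 3H10C9B9H7C


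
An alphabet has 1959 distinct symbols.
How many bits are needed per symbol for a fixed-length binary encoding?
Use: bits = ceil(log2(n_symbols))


log2(1959) = 10.9359
Bracket: 2^10 = 1024 < 1959 <= 2^11 = 2048
So ceil(log2(1959)) = 11

bits = ceil(log2(1959)) = ceil(10.9359) = 11 bits


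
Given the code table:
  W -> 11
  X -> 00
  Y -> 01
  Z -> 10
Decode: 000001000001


Decoding:
00 -> X
00 -> X
01 -> Y
00 -> X
00 -> X
01 -> Y


Result: XXYXXY


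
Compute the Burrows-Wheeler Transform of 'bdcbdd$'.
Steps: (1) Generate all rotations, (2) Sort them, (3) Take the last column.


Rotations (sorted):
  0: $bdcbdd -> last char: d
  1: bdcbdd$ -> last char: $
  2: bdd$bdc -> last char: c
  3: cbdd$bd -> last char: d
  4: d$bdcbd -> last char: d
  5: dcbdd$b -> last char: b
  6: dd$bdcb -> last char: b


BWT = d$cddbb


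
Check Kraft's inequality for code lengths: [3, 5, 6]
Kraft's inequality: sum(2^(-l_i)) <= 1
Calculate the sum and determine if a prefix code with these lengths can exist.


Sum = 2^(-3) + 2^(-5) + 2^(-6)
    = 0.125 + 0.03125 + 0.015625
    = 11/64 = 0.171875
Since 0.171875 <= 1, Kraft's inequality IS satisfied.
A prefix code with these lengths CAN exist.

Kraft sum = 0.171875. Satisfied.


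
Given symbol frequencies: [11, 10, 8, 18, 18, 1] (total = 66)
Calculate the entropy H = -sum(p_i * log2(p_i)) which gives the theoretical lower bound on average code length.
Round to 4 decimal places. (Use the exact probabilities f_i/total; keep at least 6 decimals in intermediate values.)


Per-symbol terms -p_i * log2(p_i) with p_i = f_i/66:
  p = 11/66 = 0.166667: log2(p) = -2.584963, -p*log2(p) = 0.430827
  p = 10/66 = 0.151515: log2(p) = -2.722466, -p*log2(p) = 0.412495
  p = 8/66 = 0.121212: log2(p) = -3.044394, -p*log2(p) = 0.369017
  p = 18/66 = 0.272727: log2(p) = -1.874469, -p*log2(p) = 0.511219
  p = 18/66 = 0.272727: log2(p) = -1.874469, -p*log2(p) = 0.511219
  p = 1/66 = 0.015152: log2(p) = -6.044394, -p*log2(p) = 0.091582
H = 0.430827 + 0.412495 + 0.369017 + 0.511219 + 0.511219 + 0.091582 = 2.326359

H = 2.3264 bits/symbol


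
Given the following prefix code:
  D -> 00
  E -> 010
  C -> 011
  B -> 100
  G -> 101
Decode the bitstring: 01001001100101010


Decoding step by step:
Bits 010 -> E
Bits 010 -> E
Bits 011 -> C
Bits 00 -> D
Bits 101 -> G
Bits 010 -> E


Decoded message: EECDGE


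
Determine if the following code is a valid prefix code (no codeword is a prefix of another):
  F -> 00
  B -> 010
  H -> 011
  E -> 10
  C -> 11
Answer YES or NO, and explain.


Checking each pair (does one codeword prefix another?):
  F='00' vs B='010': no prefix
  F='00' vs H='011': no prefix
  F='00' vs E='10': no prefix
  F='00' vs C='11': no prefix
  B='010' vs F='00': no prefix
  B='010' vs H='011': no prefix
  B='010' vs E='10': no prefix
  B='010' vs C='11': no prefix
  H='011' vs F='00': no prefix
  H='011' vs B='010': no prefix
  H='011' vs E='10': no prefix
  H='011' vs C='11': no prefix
  E='10' vs F='00': no prefix
  E='10' vs B='010': no prefix
  E='10' vs H='011': no prefix
  E='10' vs C='11': no prefix
  C='11' vs F='00': no prefix
  C='11' vs B='010': no prefix
  C='11' vs H='011': no prefix
  C='11' vs E='10': no prefix
No violation found over all pairs.

YES -- this is a valid prefix code. No codeword is a prefix of any other codeword.


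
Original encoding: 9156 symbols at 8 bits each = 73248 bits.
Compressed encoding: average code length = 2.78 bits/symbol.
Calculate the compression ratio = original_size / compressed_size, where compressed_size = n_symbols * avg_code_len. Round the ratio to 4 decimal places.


original_size = n_symbols * orig_bits = 9156 * 8 = 73248 bits
compressed_size = n_symbols * avg_code_len = 9156 * 2.78 = 25453.68 bits
ratio = original_size / compressed_size = 73248 / 25453.68 = 2.8777

Compression ratio = 2.8777


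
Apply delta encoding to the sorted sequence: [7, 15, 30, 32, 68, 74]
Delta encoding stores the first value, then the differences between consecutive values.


First value: 7
Deltas:
  15 - 7 = 8
  30 - 15 = 15
  32 - 30 = 2
  68 - 32 = 36
  74 - 68 = 6


Delta encoded: [7, 8, 15, 2, 36, 6]


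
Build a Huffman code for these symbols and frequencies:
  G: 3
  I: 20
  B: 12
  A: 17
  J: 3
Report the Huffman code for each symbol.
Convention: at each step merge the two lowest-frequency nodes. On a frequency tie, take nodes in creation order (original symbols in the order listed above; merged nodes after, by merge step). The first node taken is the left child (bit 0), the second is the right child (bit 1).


Huffman tree construction:
Step 1: Merge G(3) + J(3) = 6
Step 2: Merge (G+J)(6) + B(12) = 18
Step 3: Merge A(17) + ((G+J)+B)(18) = 35
Step 4: Merge I(20) + (A+((G+J)+B))(35) = 55
Read each symbol's code off the tree from the root (left child = 0, right child = 1).

Codes:
  G: 1100 (length 4)
  I: 0 (length 1)
  B: 111 (length 3)
  A: 10 (length 2)
  J: 1101 (length 4)
Average code length: 114/55 = 2.0727 bits/symbol


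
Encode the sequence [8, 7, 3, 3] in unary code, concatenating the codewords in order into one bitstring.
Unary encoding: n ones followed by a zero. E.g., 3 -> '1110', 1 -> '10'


Encode each number as n ones followed by a terminating 0:
  8 -> 111111110 (9 bits)
  7 -> 11111110 (8 bits)
  3 -> 1110 (4 bits)
  3 -> 1110 (4 bits)
Total length = 9 + 8 + 4 + 4 = 25 bits.

Unary([8, 7, 3, 3]) = 1111111101111111011101110 (25 bits)


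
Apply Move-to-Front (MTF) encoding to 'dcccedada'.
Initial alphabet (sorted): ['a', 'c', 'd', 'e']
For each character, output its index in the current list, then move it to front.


MTF encoding:
'd': index 2 in ['a', 'c', 'd', 'e'] -> ['d', 'a', 'c', 'e']
'c': index 2 in ['d', 'a', 'c', 'e'] -> ['c', 'd', 'a', 'e']
'c': index 0 in ['c', 'd', 'a', 'e'] -> ['c', 'd', 'a', 'e']
'c': index 0 in ['c', 'd', 'a', 'e'] -> ['c', 'd', 'a', 'e']
'e': index 3 in ['c', 'd', 'a', 'e'] -> ['e', 'c', 'd', 'a']
'd': index 2 in ['e', 'c', 'd', 'a'] -> ['d', 'e', 'c', 'a']
'a': index 3 in ['d', 'e', 'c', 'a'] -> ['a', 'd', 'e', 'c']
'd': index 1 in ['a', 'd', 'e', 'c'] -> ['d', 'a', 'e', 'c']
'a': index 1 in ['d', 'a', 'e', 'c'] -> ['a', 'd', 'e', 'c']


Output: [2, 2, 0, 0, 3, 2, 3, 1, 1]


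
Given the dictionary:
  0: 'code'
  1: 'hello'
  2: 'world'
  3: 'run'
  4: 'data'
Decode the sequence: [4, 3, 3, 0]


Look up each index in the dictionary:
  4 -> 'data'
  3 -> 'run'
  3 -> 'run'
  0 -> 'code'

Decoded: "data run run code"


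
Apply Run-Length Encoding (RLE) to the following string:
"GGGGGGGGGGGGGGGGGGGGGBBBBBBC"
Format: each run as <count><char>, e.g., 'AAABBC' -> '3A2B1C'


Scanning runs left to right:
  i=0: run of 'G' x 21 -> '21G'
  i=21: run of 'B' x 6 -> '6B'
  i=27: run of 'C' x 1 -> '1C'

RLE = 21G6B1C


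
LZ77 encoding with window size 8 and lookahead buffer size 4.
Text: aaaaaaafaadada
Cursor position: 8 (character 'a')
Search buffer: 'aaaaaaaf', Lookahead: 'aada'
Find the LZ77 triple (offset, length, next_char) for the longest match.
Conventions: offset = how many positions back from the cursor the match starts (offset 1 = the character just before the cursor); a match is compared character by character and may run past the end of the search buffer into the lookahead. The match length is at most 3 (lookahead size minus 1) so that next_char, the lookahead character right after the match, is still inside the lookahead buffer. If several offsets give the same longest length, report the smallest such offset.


Try each offset into the search buffer:
  offset=1 (pos 7, char 'f'): match length 0
  offset=2 (pos 6, char 'a'): match length 1
  offset=3 (pos 5, char 'a'): match length 2
  offset=4 (pos 4, char 'a'): match length 2
  offset=5 (pos 3, char 'a'): match length 2
  offset=6 (pos 2, char 'a'): match length 2
  offset=7 (pos 1, char 'a'): match length 2
  offset=8 (pos 0, char 'a'): match length 2
Longest match has length 2, found at offsets 3, 4, 5, 6, 7, 8; take the smallest, offset 3.
next_char = character at position 8 + 2 = 10 -> 'd'

Best match: offset=3, length=2 (matching 'aa' starting at position 5)
LZ77 triple: (3, 2, 'd')


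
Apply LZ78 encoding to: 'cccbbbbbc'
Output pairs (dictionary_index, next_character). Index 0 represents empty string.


LZ78 encoding steps:
Dictionary: {0: ''}
Step 1: w='' (idx 0), next='c' -> output (0, 'c'), add 'c' as idx 1
Step 2: w='c' (idx 1), next='c' -> output (1, 'c'), add 'cc' as idx 2
Step 3: w='' (idx 0), next='b' -> output (0, 'b'), add 'b' as idx 3
Step 4: w='b' (idx 3), next='b' -> output (3, 'b'), add 'bb' as idx 4
Step 5: w='bb' (idx 4), next='c' -> output (4, 'c'), add 'bbc' as idx 5


Encoded: [(0, 'c'), (1, 'c'), (0, 'b'), (3, 'b'), (4, 'c')]


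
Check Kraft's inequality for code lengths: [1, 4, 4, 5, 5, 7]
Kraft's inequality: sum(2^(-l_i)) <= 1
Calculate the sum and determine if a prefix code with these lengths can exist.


Sum = 2^(-1) + 2^(-4) + 2^(-4) + 2^(-5) + 2^(-5) + 2^(-7)
    = 0.5 + 0.0625 + 0.0625 + 0.03125 + 0.03125 + 0.0078125
    = 89/128 = 0.6953125
Since 0.6953125 <= 1, Kraft's inequality IS satisfied.
A prefix code with these lengths CAN exist.

Kraft sum = 0.6953125. Satisfied.


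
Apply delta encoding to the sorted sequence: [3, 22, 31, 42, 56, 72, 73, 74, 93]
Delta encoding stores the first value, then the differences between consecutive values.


First value: 3
Deltas:
  22 - 3 = 19
  31 - 22 = 9
  42 - 31 = 11
  56 - 42 = 14
  72 - 56 = 16
  73 - 72 = 1
  74 - 73 = 1
  93 - 74 = 19


Delta encoded: [3, 19, 9, 11, 14, 16, 1, 1, 19]


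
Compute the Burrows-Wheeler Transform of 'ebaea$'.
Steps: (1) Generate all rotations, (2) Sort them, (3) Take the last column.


Rotations (sorted):
  0: $ebaea -> last char: a
  1: a$ebae -> last char: e
  2: aea$eb -> last char: b
  3: baea$e -> last char: e
  4: ea$eba -> last char: a
  5: ebaea$ -> last char: $


BWT = aebea$


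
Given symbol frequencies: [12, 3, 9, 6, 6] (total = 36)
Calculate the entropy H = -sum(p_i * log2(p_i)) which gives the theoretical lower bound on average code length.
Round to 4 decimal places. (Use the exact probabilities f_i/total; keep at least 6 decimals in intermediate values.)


Per-symbol terms -p_i * log2(p_i) with p_i = f_i/36:
  p = 12/36 = 0.333333: log2(p) = -1.584963, -p*log2(p) = 0.528321
  p = 3/36 = 0.083333: log2(p) = -3.584963, -p*log2(p) = 0.298747
  p = 9/36 = 0.250000: log2(p) = -2.000000, -p*log2(p) = 0.500000
  p = 6/36 = 0.166667: log2(p) = -2.584963, -p*log2(p) = 0.430827
  p = 6/36 = 0.166667: log2(p) = -2.584963, -p*log2(p) = 0.430827
H = 0.528321 + 0.298747 + 0.500000 + 0.430827 + 0.430827 = 2.188722

H = 2.1887 bits/symbol


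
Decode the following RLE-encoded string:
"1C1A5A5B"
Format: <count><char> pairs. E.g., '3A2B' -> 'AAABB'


Expanding each <count><char> pair:
  1C -> 'C'
  1A -> 'A'
  5A -> 'AAAAA'
  5B -> 'BBBBB'

Decoded = CAAAAAABBBBB


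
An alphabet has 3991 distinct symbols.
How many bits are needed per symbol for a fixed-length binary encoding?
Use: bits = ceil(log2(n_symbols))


log2(3991) = 11.9625
Bracket: 2^11 = 2048 < 3991 <= 2^12 = 4096
So ceil(log2(3991)) = 12

bits = ceil(log2(3991)) = ceil(11.9625) = 12 bits


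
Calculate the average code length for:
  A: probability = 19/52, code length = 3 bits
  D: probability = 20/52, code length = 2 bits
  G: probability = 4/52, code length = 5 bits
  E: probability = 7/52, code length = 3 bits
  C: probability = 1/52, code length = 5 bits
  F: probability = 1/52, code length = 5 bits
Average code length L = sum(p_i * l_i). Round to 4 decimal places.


Weighted contributions p_i * l_i:
  A: (19/52) * 3 = 57/52
  D: (20/52) * 2 = 40/52
  G: (4/52) * 5 = 20/52
  E: (7/52) * 3 = 21/52
  C: (1/52) * 5 = 5/52
  F: (1/52) * 5 = 5/52
Sum = (57 + 40 + 20 + 21 + 5 + 5)/52 = 148/52

L = 148/52 = 2.8462 bits/symbol


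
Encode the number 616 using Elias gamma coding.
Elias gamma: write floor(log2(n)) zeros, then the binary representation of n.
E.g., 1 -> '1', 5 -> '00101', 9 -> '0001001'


num_bits = floor(log2(616)) + 1 = 10
leading_zeros = num_bits - 1 = 9
binary(616) = 1001101000

Elias gamma(616) = '000000000' + '1001101000' = 0000000001001101000 (19 bits)


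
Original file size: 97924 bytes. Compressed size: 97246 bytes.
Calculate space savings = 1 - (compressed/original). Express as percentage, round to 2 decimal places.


ratio = compressed/original = 97246/97924 = 0.993076
savings = 1 - ratio = 1 - 0.993076 = 0.006924
as a percentage: 0.006924 * 100 = 0.69%

Space savings = 1 - 97246/97924 = 0.69%


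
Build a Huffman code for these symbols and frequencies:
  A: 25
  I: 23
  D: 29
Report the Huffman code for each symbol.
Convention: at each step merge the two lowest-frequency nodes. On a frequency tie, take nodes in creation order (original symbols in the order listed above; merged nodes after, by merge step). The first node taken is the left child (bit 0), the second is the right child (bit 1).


Huffman tree construction:
Step 1: Merge I(23) + A(25) = 48
Step 2: Merge D(29) + (I+A)(48) = 77
Read each symbol's code off the tree from the root (left child = 0, right child = 1).

Codes:
  A: 11 (length 2)
  I: 10 (length 2)
  D: 0 (length 1)
Average code length: 125/77 = 1.6234 bits/symbol


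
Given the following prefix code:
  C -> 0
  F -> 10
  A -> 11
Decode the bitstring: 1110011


Decoding step by step:
Bits 11 -> A
Bits 10 -> F
Bits 0 -> C
Bits 11 -> A


Decoded message: AFCA


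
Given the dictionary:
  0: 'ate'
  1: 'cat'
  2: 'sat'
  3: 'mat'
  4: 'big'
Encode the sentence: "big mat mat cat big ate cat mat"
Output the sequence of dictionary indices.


Look up each word in the dictionary:
  'big' -> 4
  'mat' -> 3
  'mat' -> 3
  'cat' -> 1
  'big' -> 4
  'ate' -> 0
  'cat' -> 1
  'mat' -> 3

Encoded: [4, 3, 3, 1, 4, 0, 1, 3]


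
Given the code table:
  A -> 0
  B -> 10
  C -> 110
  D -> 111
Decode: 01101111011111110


Decoding:
0 -> A
110 -> C
111 -> D
10 -> B
111 -> D
111 -> D
10 -> B


Result: ACDBDDB


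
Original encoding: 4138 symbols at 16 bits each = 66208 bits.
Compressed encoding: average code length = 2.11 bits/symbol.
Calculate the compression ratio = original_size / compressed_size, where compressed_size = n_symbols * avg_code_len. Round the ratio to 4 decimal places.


original_size = n_symbols * orig_bits = 4138 * 16 = 66208 bits
compressed_size = n_symbols * avg_code_len = 4138 * 2.11 = 8731.18 bits
ratio = original_size / compressed_size = 66208 / 8731.18 = 7.5829

Compression ratio = 7.5829


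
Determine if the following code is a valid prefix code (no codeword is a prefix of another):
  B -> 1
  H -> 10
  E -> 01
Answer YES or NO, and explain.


Checking each pair (does one codeword prefix another?):
  B='1' vs H='10': prefix -- VIOLATION

NO -- this is NOT a valid prefix code. B (1) is a prefix of H (10).


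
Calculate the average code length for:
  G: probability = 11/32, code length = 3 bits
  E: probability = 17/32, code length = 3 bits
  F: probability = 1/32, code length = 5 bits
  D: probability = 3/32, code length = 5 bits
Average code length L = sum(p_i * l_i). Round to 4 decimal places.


Weighted contributions p_i * l_i:
  G: (11/32) * 3 = 33/32
  E: (17/32) * 3 = 51/32
  F: (1/32) * 5 = 5/32
  D: (3/32) * 5 = 15/32
Sum = (33 + 51 + 5 + 15)/32 = 104/32

L = 104/32 = 3.2500 bits/symbol


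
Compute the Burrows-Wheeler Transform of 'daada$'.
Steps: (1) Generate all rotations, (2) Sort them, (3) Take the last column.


Rotations (sorted):
  0: $daada -> last char: a
  1: a$daad -> last char: d
  2: aada$d -> last char: d
  3: ada$da -> last char: a
  4: da$daa -> last char: a
  5: daada$ -> last char: $


BWT = addaa$


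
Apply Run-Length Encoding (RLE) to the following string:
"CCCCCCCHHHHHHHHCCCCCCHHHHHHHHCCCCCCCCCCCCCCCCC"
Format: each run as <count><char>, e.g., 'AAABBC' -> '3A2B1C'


Scanning runs left to right:
  i=0: run of 'C' x 7 -> '7C'
  i=7: run of 'H' x 8 -> '8H'
  i=15: run of 'C' x 6 -> '6C'
  i=21: run of 'H' x 8 -> '8H'
  i=29: run of 'C' x 17 -> '17C'

RLE = 7C8H6C8H17C


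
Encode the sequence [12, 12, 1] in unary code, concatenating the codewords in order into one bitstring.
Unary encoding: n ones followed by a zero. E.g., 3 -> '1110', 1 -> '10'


Encode each number as n ones followed by a terminating 0:
  12 -> 1111111111110 (13 bits)
  12 -> 1111111111110 (13 bits)
  1 -> 10 (2 bits)
Total length = 13 + 13 + 2 = 28 bits.

Unary([12, 12, 1]) = 1111111111110111111111111010 (28 bits)


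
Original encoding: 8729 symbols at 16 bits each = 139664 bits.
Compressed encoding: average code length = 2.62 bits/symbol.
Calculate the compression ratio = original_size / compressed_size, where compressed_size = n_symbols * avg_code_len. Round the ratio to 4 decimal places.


original_size = n_symbols * orig_bits = 8729 * 16 = 139664 bits
compressed_size = n_symbols * avg_code_len = 8729 * 2.62 = 22869.98 bits
ratio = original_size / compressed_size = 139664 / 22869.98 = 6.1069

Compression ratio = 6.1069


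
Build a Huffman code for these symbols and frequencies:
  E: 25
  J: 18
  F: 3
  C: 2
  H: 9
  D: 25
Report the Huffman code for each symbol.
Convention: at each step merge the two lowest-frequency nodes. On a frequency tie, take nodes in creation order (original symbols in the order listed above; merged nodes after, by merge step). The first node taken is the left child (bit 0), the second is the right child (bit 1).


Huffman tree construction:
Step 1: Merge C(2) + F(3) = 5
Step 2: Merge (C+F)(5) + H(9) = 14
Step 3: Merge ((C+F)+H)(14) + J(18) = 32
Step 4: Merge E(25) + D(25) = 50
Step 5: Merge (((C+F)+H)+J)(32) + (E+D)(50) = 82
Read each symbol's code off the tree from the root (left child = 0, right child = 1).

Codes:
  E: 10 (length 2)
  J: 01 (length 2)
  F: 0001 (length 4)
  C: 0000 (length 4)
  H: 001 (length 3)
  D: 11 (length 2)
Average code length: 183/82 = 2.2317 bits/symbol


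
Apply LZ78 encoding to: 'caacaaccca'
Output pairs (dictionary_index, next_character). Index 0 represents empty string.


LZ78 encoding steps:
Dictionary: {0: ''}
Step 1: w='' (idx 0), next='c' -> output (0, 'c'), add 'c' as idx 1
Step 2: w='' (idx 0), next='a' -> output (0, 'a'), add 'a' as idx 2
Step 3: w='a' (idx 2), next='c' -> output (2, 'c'), add 'ac' as idx 3
Step 4: w='a' (idx 2), next='a' -> output (2, 'a'), add 'aa' as idx 4
Step 5: w='c' (idx 1), next='c' -> output (1, 'c'), add 'cc' as idx 5
Step 6: w='c' (idx 1), next='a' -> output (1, 'a'), add 'ca' as idx 6


Encoded: [(0, 'c'), (0, 'a'), (2, 'c'), (2, 'a'), (1, 'c'), (1, 'a')]


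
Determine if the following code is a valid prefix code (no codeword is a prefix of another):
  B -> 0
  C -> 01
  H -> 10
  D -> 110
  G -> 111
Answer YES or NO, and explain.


Checking each pair (does one codeword prefix another?):
  B='0' vs C='01': prefix -- VIOLATION

NO -- this is NOT a valid prefix code. B (0) is a prefix of C (01).


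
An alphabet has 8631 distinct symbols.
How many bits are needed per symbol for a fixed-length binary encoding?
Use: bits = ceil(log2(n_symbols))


log2(8631) = 13.0753
Bracket: 2^13 = 8192 < 8631 <= 2^14 = 16384
So ceil(log2(8631)) = 14

bits = ceil(log2(8631)) = ceil(13.0753) = 14 bits


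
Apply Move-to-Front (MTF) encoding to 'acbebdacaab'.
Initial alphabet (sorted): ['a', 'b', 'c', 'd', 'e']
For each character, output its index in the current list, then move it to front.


MTF encoding:
'a': index 0 in ['a', 'b', 'c', 'd', 'e'] -> ['a', 'b', 'c', 'd', 'e']
'c': index 2 in ['a', 'b', 'c', 'd', 'e'] -> ['c', 'a', 'b', 'd', 'e']
'b': index 2 in ['c', 'a', 'b', 'd', 'e'] -> ['b', 'c', 'a', 'd', 'e']
'e': index 4 in ['b', 'c', 'a', 'd', 'e'] -> ['e', 'b', 'c', 'a', 'd']
'b': index 1 in ['e', 'b', 'c', 'a', 'd'] -> ['b', 'e', 'c', 'a', 'd']
'd': index 4 in ['b', 'e', 'c', 'a', 'd'] -> ['d', 'b', 'e', 'c', 'a']
'a': index 4 in ['d', 'b', 'e', 'c', 'a'] -> ['a', 'd', 'b', 'e', 'c']
'c': index 4 in ['a', 'd', 'b', 'e', 'c'] -> ['c', 'a', 'd', 'b', 'e']
'a': index 1 in ['c', 'a', 'd', 'b', 'e'] -> ['a', 'c', 'd', 'b', 'e']
'a': index 0 in ['a', 'c', 'd', 'b', 'e'] -> ['a', 'c', 'd', 'b', 'e']
'b': index 3 in ['a', 'c', 'd', 'b', 'e'] -> ['b', 'a', 'c', 'd', 'e']


Output: [0, 2, 2, 4, 1, 4, 4, 4, 1, 0, 3]


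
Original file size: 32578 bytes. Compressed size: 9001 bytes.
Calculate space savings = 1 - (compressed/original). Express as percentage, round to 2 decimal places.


ratio = compressed/original = 9001/32578 = 0.276291
savings = 1 - ratio = 1 - 0.276291 = 0.723709
as a percentage: 0.723709 * 100 = 72.37%

Space savings = 1 - 9001/32578 = 72.37%


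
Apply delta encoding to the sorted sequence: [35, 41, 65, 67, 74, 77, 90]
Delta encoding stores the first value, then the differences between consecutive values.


First value: 35
Deltas:
  41 - 35 = 6
  65 - 41 = 24
  67 - 65 = 2
  74 - 67 = 7
  77 - 74 = 3
  90 - 77 = 13


Delta encoded: [35, 6, 24, 2, 7, 3, 13]


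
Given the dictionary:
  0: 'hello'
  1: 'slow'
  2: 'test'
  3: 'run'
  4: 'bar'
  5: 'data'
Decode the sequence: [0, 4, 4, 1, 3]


Look up each index in the dictionary:
  0 -> 'hello'
  4 -> 'bar'
  4 -> 'bar'
  1 -> 'slow'
  3 -> 'run'

Decoded: "hello bar bar slow run"


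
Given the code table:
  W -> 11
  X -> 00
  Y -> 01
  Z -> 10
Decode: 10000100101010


Decoding:
10 -> Z
00 -> X
01 -> Y
00 -> X
10 -> Z
10 -> Z
10 -> Z


Result: ZXYXZZZ


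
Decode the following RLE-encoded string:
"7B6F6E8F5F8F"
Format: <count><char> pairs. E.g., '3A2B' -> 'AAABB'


Expanding each <count><char> pair:
  7B -> 'BBBBBBB'
  6F -> 'FFFFFF'
  6E -> 'EEEEEE'
  8F -> 'FFFFFFFF'
  5F -> 'FFFFF'
  8F -> 'FFFFFFFF'

Decoded = BBBBBBBFFFFFFEEEEEEFFFFFFFFFFFFFFFFFFFFF


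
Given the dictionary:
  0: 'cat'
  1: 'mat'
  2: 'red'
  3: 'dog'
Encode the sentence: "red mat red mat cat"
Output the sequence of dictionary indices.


Look up each word in the dictionary:
  'red' -> 2
  'mat' -> 1
  'red' -> 2
  'mat' -> 1
  'cat' -> 0

Encoded: [2, 1, 2, 1, 0]


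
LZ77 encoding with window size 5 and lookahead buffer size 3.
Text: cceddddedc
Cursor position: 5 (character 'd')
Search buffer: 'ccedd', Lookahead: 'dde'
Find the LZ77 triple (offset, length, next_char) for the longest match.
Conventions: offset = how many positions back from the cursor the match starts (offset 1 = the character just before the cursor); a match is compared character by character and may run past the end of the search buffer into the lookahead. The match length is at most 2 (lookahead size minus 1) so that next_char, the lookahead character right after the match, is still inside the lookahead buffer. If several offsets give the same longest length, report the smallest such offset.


Try each offset into the search buffer:
  offset=1 (pos 4, char 'd'): match length 2
  offset=2 (pos 3, char 'd'): match length 2
  offset=3 (pos 2, char 'e'): match length 0
  offset=4 (pos 1, char 'c'): match length 0
  offset=5 (pos 0, char 'c'): match length 0
Longest match has length 2, found at offsets 1, 2; take the smallest, offset 1.
next_char = character at position 5 + 2 = 7 -> 'e'

Best match: offset=1, length=2 (matching 'dd' starting at position 4)
LZ77 triple: (1, 2, 'e')


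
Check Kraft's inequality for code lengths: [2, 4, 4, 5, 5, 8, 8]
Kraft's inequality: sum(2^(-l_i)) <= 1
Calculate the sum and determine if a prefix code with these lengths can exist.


Sum = 2^(-2) + 2^(-4) + 2^(-4) + 2^(-5) + 2^(-5) + 2^(-8) + 2^(-8)
    = 0.25 + 0.0625 + 0.0625 + 0.03125 + 0.03125 + 0.00390625 + 0.00390625
    = 114/256 = 0.4453125
Since 0.4453125 <= 1, Kraft's inequality IS satisfied.
A prefix code with these lengths CAN exist.

Kraft sum = 0.4453125. Satisfied.


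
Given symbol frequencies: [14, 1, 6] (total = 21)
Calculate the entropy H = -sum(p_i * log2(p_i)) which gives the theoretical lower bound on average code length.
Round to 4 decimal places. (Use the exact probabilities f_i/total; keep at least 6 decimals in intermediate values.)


Per-symbol terms -p_i * log2(p_i) with p_i = f_i/21:
  p = 14/21 = 0.666667: log2(p) = -0.584963, -p*log2(p) = 0.389975
  p = 1/21 = 0.047619: log2(p) = -4.392317, -p*log2(p) = 0.209158
  p = 6/21 = 0.285714: log2(p) = -1.807355, -p*log2(p) = 0.516387
H = 0.389975 + 0.209158 + 0.516387 = 1.115520

H = 1.1155 bits/symbol


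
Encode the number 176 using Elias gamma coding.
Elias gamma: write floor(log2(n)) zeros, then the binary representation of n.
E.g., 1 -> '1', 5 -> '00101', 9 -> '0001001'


num_bits = floor(log2(176)) + 1 = 8
leading_zeros = num_bits - 1 = 7
binary(176) = 10110000

Elias gamma(176) = '0000000' + '10110000' = 000000010110000 (15 bits)


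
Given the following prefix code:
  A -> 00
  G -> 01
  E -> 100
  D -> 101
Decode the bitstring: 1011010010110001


Decoding step by step:
Bits 101 -> D
Bits 101 -> D
Bits 00 -> A
Bits 101 -> D
Bits 100 -> E
Bits 01 -> G


Decoded message: DDADEG


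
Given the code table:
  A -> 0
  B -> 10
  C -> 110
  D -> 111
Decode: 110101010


Decoding:
110 -> C
10 -> B
10 -> B
10 -> B


Result: CBBB


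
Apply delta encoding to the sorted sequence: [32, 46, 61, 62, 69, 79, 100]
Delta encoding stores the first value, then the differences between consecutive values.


First value: 32
Deltas:
  46 - 32 = 14
  61 - 46 = 15
  62 - 61 = 1
  69 - 62 = 7
  79 - 69 = 10
  100 - 79 = 21


Delta encoded: [32, 14, 15, 1, 7, 10, 21]


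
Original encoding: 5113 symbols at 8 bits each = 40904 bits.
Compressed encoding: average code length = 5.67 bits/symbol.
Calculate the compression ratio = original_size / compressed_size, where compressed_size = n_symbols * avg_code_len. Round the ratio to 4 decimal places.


original_size = n_symbols * orig_bits = 5113 * 8 = 40904 bits
compressed_size = n_symbols * avg_code_len = 5113 * 5.67 = 28990.71 bits
ratio = original_size / compressed_size = 40904 / 28990.71 = 1.4109

Compression ratio = 1.4109


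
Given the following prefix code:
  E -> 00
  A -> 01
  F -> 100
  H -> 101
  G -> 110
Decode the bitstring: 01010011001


Decoding step by step:
Bits 01 -> A
Bits 01 -> A
Bits 00 -> E
Bits 110 -> G
Bits 01 -> A


Decoded message: AAEGA


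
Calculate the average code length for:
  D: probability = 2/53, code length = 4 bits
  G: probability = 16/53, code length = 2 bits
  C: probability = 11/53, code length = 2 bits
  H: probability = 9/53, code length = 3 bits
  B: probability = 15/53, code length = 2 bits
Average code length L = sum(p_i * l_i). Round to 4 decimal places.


Weighted contributions p_i * l_i:
  D: (2/53) * 4 = 8/53
  G: (16/53) * 2 = 32/53
  C: (11/53) * 2 = 22/53
  H: (9/53) * 3 = 27/53
  B: (15/53) * 2 = 30/53
Sum = (8 + 32 + 22 + 27 + 30)/53 = 119/53

L = 119/53 = 2.2453 bits/symbol


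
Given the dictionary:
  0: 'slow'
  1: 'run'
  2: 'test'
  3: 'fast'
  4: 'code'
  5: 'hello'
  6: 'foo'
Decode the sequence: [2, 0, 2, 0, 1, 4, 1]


Look up each index in the dictionary:
  2 -> 'test'
  0 -> 'slow'
  2 -> 'test'
  0 -> 'slow'
  1 -> 'run'
  4 -> 'code'
  1 -> 'run'

Decoded: "test slow test slow run code run"


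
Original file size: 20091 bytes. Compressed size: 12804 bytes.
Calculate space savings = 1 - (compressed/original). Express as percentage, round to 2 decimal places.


ratio = compressed/original = 12804/20091 = 0.6373
savings = 1 - ratio = 1 - 0.6373 = 0.3627
as a percentage: 0.3627 * 100 = 36.27%

Space savings = 1 - 12804/20091 = 36.27%


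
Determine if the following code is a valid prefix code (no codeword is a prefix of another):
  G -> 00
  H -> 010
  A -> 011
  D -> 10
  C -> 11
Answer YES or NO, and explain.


Checking each pair (does one codeword prefix another?):
  G='00' vs H='010': no prefix
  G='00' vs A='011': no prefix
  G='00' vs D='10': no prefix
  G='00' vs C='11': no prefix
  H='010' vs G='00': no prefix
  H='010' vs A='011': no prefix
  H='010' vs D='10': no prefix
  H='010' vs C='11': no prefix
  A='011' vs G='00': no prefix
  A='011' vs H='010': no prefix
  A='011' vs D='10': no prefix
  A='011' vs C='11': no prefix
  D='10' vs G='00': no prefix
  D='10' vs H='010': no prefix
  D='10' vs A='011': no prefix
  D='10' vs C='11': no prefix
  C='11' vs G='00': no prefix
  C='11' vs H='010': no prefix
  C='11' vs A='011': no prefix
  C='11' vs D='10': no prefix
No violation found over all pairs.

YES -- this is a valid prefix code. No codeword is a prefix of any other codeword.


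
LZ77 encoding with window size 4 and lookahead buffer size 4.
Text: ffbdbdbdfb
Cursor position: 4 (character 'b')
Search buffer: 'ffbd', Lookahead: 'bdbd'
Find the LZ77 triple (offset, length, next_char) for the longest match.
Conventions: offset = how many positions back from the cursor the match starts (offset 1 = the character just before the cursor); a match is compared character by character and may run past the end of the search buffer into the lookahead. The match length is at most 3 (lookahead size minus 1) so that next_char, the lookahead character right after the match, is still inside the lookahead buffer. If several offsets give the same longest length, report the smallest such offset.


Try each offset into the search buffer:
  offset=1 (pos 3, char 'd'): match length 0
  offset=2 (pos 2, char 'b'): match length 3
  offset=3 (pos 1, char 'f'): match length 0
  offset=4 (pos 0, char 'f'): match length 0
Longest match has length 3 at offset 2.
next_char = character at position 4 + 3 = 7 -> 'd'

Best match: offset=2, length=3 (matching 'bdb' starting at position 2)
LZ77 triple: (2, 3, 'd')


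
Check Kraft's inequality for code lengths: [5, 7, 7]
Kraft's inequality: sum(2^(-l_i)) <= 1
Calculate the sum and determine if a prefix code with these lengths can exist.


Sum = 2^(-5) + 2^(-7) + 2^(-7)
    = 0.03125 + 0.0078125 + 0.0078125
    = 6/128 = 0.046875
Since 0.046875 <= 1, Kraft's inequality IS satisfied.
A prefix code with these lengths CAN exist.

Kraft sum = 0.046875. Satisfied.


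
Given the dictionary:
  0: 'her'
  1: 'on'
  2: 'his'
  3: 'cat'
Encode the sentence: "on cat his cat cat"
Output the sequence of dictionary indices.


Look up each word in the dictionary:
  'on' -> 1
  'cat' -> 3
  'his' -> 2
  'cat' -> 3
  'cat' -> 3

Encoded: [1, 3, 2, 3, 3]


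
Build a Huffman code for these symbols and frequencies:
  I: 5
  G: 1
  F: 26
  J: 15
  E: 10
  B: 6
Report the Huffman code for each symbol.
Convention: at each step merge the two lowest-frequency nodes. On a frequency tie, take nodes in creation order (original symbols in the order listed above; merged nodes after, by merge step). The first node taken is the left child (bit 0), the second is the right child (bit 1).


Huffman tree construction:
Step 1: Merge G(1) + I(5) = 6
Step 2: Merge B(6) + (G+I)(6) = 12
Step 3: Merge E(10) + (B+(G+I))(12) = 22
Step 4: Merge J(15) + (E+(B+(G+I)))(22) = 37
Step 5: Merge F(26) + (J+(E+(B+(G+I))))(37) = 63
Read each symbol's code off the tree from the root (left child = 0, right child = 1).

Codes:
  I: 11111 (length 5)
  G: 11110 (length 5)
  F: 0 (length 1)
  J: 10 (length 2)
  E: 110 (length 3)
  B: 1110 (length 4)
Average code length: 140/63 = 2.2222 bits/symbol


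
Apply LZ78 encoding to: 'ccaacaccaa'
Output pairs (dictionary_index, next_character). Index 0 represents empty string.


LZ78 encoding steps:
Dictionary: {0: ''}
Step 1: w='' (idx 0), next='c' -> output (0, 'c'), add 'c' as idx 1
Step 2: w='c' (idx 1), next='a' -> output (1, 'a'), add 'ca' as idx 2
Step 3: w='' (idx 0), next='a' -> output (0, 'a'), add 'a' as idx 3
Step 4: w='ca' (idx 2), next='c' -> output (2, 'c'), add 'cac' as idx 4
Step 5: w='ca' (idx 2), next='a' -> output (2, 'a'), add 'caa' as idx 5


Encoded: [(0, 'c'), (1, 'a'), (0, 'a'), (2, 'c'), (2, 'a')]


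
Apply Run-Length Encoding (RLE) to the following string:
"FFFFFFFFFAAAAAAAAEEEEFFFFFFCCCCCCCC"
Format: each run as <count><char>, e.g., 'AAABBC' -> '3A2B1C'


Scanning runs left to right:
  i=0: run of 'F' x 9 -> '9F'
  i=9: run of 'A' x 8 -> '8A'
  i=17: run of 'E' x 4 -> '4E'
  i=21: run of 'F' x 6 -> '6F'
  i=27: run of 'C' x 8 -> '8C'

RLE = 9F8A4E6F8C


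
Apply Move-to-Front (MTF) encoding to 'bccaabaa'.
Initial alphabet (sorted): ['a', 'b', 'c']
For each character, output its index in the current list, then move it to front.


MTF encoding:
'b': index 1 in ['a', 'b', 'c'] -> ['b', 'a', 'c']
'c': index 2 in ['b', 'a', 'c'] -> ['c', 'b', 'a']
'c': index 0 in ['c', 'b', 'a'] -> ['c', 'b', 'a']
'a': index 2 in ['c', 'b', 'a'] -> ['a', 'c', 'b']
'a': index 0 in ['a', 'c', 'b'] -> ['a', 'c', 'b']
'b': index 2 in ['a', 'c', 'b'] -> ['b', 'a', 'c']
'a': index 1 in ['b', 'a', 'c'] -> ['a', 'b', 'c']
'a': index 0 in ['a', 'b', 'c'] -> ['a', 'b', 'c']


Output: [1, 2, 0, 2, 0, 2, 1, 0]


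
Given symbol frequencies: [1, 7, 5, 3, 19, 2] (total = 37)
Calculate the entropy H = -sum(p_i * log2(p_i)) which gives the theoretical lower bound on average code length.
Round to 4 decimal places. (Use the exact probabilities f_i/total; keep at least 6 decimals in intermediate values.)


Per-symbol terms -p_i * log2(p_i) with p_i = f_i/37:
  p = 1/37 = 0.027027: log2(p) = -5.209453, -p*log2(p) = 0.140796
  p = 7/37 = 0.189189: log2(p) = -2.402098, -p*log2(p) = 0.454451
  p = 5/37 = 0.135135: log2(p) = -2.887525, -p*log2(p) = 0.390206
  p = 3/37 = 0.081081: log2(p) = -3.624491, -p*log2(p) = 0.293878
  p = 19/37 = 0.513514: log2(p) = -0.961526, -p*log2(p) = 0.493757
  p = 2/37 = 0.054054: log2(p) = -4.209453, -p*log2(p) = 0.227538
H = 0.140796 + 0.454451 + 0.390206 + 0.293878 + 0.493757 + 0.227538 = 2.000626

H = 2.0006 bits/symbol


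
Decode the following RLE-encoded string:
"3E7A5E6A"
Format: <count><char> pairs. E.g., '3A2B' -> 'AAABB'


Expanding each <count><char> pair:
  3E -> 'EEE'
  7A -> 'AAAAAAA'
  5E -> 'EEEEE'
  6A -> 'AAAAAA'

Decoded = EEEAAAAAAAEEEEEAAAAAA


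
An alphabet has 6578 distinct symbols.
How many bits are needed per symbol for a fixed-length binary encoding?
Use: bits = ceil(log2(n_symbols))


log2(6578) = 12.6834
Bracket: 2^12 = 4096 < 6578 <= 2^13 = 8192
So ceil(log2(6578)) = 13

bits = ceil(log2(6578)) = ceil(12.6834) = 13 bits


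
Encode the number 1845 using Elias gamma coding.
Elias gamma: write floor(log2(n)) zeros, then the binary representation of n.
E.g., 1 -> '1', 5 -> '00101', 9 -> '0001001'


num_bits = floor(log2(1845)) + 1 = 11
leading_zeros = num_bits - 1 = 10
binary(1845) = 11100110101

Elias gamma(1845) = '0000000000' + '11100110101' = 000000000011100110101 (21 bits)


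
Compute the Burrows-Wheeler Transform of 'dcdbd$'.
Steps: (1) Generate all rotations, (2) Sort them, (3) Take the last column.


Rotations (sorted):
  0: $dcdbd -> last char: d
  1: bd$dcd -> last char: d
  2: cdbd$d -> last char: d
  3: d$dcdb -> last char: b
  4: dbd$dc -> last char: c
  5: dcdbd$ -> last char: $


BWT = dddbc$


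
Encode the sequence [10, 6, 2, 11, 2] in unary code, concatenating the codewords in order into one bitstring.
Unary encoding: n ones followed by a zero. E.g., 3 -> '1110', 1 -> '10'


Encode each number as n ones followed by a terminating 0:
  10 -> 11111111110 (11 bits)
  6 -> 1111110 (7 bits)
  2 -> 110 (3 bits)
  11 -> 111111111110 (12 bits)
  2 -> 110 (3 bits)
Total length = 11 + 7 + 3 + 12 + 3 = 36 bits.

Unary([10, 6, 2, 11, 2]) = 111111111101111110110111111111110110 (36 bits)


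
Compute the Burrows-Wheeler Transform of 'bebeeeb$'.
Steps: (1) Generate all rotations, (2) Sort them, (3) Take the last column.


Rotations (sorted):
  0: $bebeeeb -> last char: b
  1: b$bebeee -> last char: e
  2: bebeeeb$ -> last char: $
  3: beeeb$be -> last char: e
  4: eb$bebee -> last char: e
  5: ebeeeb$b -> last char: b
  6: eeb$bebe -> last char: e
  7: eeeb$beb -> last char: b


BWT = be$eebeb


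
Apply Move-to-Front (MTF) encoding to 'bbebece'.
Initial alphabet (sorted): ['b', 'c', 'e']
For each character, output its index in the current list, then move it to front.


MTF encoding:
'b': index 0 in ['b', 'c', 'e'] -> ['b', 'c', 'e']
'b': index 0 in ['b', 'c', 'e'] -> ['b', 'c', 'e']
'e': index 2 in ['b', 'c', 'e'] -> ['e', 'b', 'c']
'b': index 1 in ['e', 'b', 'c'] -> ['b', 'e', 'c']
'e': index 1 in ['b', 'e', 'c'] -> ['e', 'b', 'c']
'c': index 2 in ['e', 'b', 'c'] -> ['c', 'e', 'b']
'e': index 1 in ['c', 'e', 'b'] -> ['e', 'c', 'b']


Output: [0, 0, 2, 1, 1, 2, 1]


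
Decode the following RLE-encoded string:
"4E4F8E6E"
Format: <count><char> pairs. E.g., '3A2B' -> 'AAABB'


Expanding each <count><char> pair:
  4E -> 'EEEE'
  4F -> 'FFFF'
  8E -> 'EEEEEEEE'
  6E -> 'EEEEEE'

Decoded = EEEEFFFFEEEEEEEEEEEEEE


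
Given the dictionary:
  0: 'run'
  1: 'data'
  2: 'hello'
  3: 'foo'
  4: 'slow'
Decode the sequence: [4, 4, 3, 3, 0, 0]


Look up each index in the dictionary:
  4 -> 'slow'
  4 -> 'slow'
  3 -> 'foo'
  3 -> 'foo'
  0 -> 'run'
  0 -> 'run'

Decoded: "slow slow foo foo run run"


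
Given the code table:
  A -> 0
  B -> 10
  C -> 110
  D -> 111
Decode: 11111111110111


Decoding:
111 -> D
111 -> D
111 -> D
10 -> B
111 -> D


Result: DDDBD


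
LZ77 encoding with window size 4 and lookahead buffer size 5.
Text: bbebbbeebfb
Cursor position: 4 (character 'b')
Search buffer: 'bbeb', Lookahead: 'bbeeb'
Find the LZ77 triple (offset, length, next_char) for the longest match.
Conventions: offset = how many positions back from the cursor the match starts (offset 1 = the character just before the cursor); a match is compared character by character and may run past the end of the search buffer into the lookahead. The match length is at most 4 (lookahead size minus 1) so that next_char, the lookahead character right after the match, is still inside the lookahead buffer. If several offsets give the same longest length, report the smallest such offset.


Try each offset into the search buffer:
  offset=1 (pos 3, char 'b'): match length 2
  offset=2 (pos 2, char 'e'): match length 0
  offset=3 (pos 1, char 'b'): match length 1
  offset=4 (pos 0, char 'b'): match length 3
Longest match has length 3 at offset 4.
next_char = character at position 4 + 3 = 7 -> 'e'

Best match: offset=4, length=3 (matching 'bbe' starting at position 0)
LZ77 triple: (4, 3, 'e')


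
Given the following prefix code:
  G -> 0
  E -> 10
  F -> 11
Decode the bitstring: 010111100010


Decoding step by step:
Bits 0 -> G
Bits 10 -> E
Bits 11 -> F
Bits 11 -> F
Bits 0 -> G
Bits 0 -> G
Bits 0 -> G
Bits 10 -> E


Decoded message: GEFFGGGE
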